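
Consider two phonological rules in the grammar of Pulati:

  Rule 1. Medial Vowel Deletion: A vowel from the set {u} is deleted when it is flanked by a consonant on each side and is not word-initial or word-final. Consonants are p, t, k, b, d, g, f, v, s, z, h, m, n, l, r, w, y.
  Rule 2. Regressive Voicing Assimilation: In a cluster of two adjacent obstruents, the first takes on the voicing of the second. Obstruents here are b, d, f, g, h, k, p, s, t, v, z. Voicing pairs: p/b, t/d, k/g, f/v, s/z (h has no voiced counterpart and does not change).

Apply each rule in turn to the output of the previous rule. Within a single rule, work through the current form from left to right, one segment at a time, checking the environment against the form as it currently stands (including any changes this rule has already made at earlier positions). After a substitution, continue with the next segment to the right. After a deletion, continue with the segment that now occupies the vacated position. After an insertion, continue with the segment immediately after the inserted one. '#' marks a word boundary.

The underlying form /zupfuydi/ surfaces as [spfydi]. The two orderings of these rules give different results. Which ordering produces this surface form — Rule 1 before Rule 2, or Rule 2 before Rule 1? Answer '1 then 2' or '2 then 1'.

Order 1 then 2:
  1 Medial Vowel Deletion: [zupfuydi] → [zpfydi]
  2 Regressive Voicing Assimilation: [zpfydi] → [spfydi]
  result: [spfydi]
Order 2 then 1:
  2 Regressive Voicing Assimilation: no change — [zupfuydi]
  1 Medial Vowel Deletion: [zupfuydi] → [zpfydi]
  result: [zpfydi]

1 then 2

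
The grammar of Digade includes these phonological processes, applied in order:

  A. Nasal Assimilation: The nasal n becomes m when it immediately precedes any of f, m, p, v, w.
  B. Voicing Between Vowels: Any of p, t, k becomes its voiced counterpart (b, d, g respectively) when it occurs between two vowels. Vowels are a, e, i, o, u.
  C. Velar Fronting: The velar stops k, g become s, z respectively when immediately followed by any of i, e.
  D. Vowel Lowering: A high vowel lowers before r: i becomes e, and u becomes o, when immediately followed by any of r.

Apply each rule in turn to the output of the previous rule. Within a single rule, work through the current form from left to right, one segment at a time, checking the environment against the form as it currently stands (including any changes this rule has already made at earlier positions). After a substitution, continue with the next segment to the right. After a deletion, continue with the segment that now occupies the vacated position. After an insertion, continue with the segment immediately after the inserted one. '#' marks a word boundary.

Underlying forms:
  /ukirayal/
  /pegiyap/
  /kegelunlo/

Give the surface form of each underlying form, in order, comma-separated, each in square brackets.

[uzerayal], [peziyap], [sezelunlo]

/ukirayal/:
  A Nasal Assimilation: no change — [ukirayal]
  B Voicing Between Vowels: [ukirayal] → [ugirayal]
  C Velar Fronting: [ugirayal] → [uzirayal]
  D Vowel Lowering: [uzirayal] → [uzerayal]
/pegiyap/:
  A Nasal Assimilation: no change — [pegiyap]
  B Voicing Between Vowels: no change — [pegiyap]
  C Velar Fronting: [pegiyap] → [peziyap]
  D Vowel Lowering: no change — [peziyap]
/kegelunlo/:
  A Nasal Assimilation: no change — [kegelunlo]
  B Voicing Between Vowels: no change — [kegelunlo]
  C Velar Fronting: [kegelunlo] → [sezelunlo]
  D Vowel Lowering: no change — [sezelunlo]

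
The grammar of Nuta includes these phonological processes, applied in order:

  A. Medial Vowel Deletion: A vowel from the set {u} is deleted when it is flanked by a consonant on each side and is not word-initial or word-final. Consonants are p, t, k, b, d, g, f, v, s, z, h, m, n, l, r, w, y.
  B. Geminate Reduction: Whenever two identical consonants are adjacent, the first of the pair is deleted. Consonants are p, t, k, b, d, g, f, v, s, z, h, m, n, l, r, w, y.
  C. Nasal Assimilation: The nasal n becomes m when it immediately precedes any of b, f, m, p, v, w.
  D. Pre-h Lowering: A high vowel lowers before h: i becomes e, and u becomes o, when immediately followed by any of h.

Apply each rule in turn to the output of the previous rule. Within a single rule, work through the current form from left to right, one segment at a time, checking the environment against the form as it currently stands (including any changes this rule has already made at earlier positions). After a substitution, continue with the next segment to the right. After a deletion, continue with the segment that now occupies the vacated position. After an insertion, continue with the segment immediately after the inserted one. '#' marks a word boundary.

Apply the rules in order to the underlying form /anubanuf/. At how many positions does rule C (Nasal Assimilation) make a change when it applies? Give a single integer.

2

A Medial Vowel Deletion: [anubanuf] → [anbanf]
B Geminate Reduction: no change — [anbanf]
C Nasal Assimilation: [anbanf] → [ambamf]
D Pre-h Lowering: no change — [ambamf]
Rule C changed 2 position(s).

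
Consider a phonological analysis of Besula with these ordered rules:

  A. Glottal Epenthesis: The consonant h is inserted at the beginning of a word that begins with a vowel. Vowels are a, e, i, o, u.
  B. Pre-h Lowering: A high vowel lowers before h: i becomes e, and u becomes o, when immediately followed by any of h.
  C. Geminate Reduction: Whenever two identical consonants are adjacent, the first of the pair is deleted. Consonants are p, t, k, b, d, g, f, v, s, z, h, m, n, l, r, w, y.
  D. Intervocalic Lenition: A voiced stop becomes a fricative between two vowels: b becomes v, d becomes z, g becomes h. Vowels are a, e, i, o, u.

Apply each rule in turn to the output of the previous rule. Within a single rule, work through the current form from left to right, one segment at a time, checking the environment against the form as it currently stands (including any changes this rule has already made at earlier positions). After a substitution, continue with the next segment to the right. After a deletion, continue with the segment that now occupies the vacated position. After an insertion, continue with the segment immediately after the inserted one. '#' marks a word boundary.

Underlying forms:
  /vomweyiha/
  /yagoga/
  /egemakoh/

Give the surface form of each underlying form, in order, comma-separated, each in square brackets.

[vomweyeha], [yahoha], [hehemakoh]

/vomweyiha/:
  A Glottal Epenthesis: no change — [vomweyiha]
  B Pre-h Lowering: [vomweyiha] → [vomweyeha]
  C Geminate Reduction: no change — [vomweyeha]
  D Intervocalic Lenition: no change — [vomweyeha]
/yagoga/:
  A Glottal Epenthesis: no change — [yagoga]
  B Pre-h Lowering: no change — [yagoga]
  C Geminate Reduction: no change — [yagoga]
  D Intervocalic Lenition: [yagoga] → [yahoha]
/egemakoh/:
  A Glottal Epenthesis: [egemakoh] → [hegemakoh]
  B Pre-h Lowering: no change — [hegemakoh]
  C Geminate Reduction: no change — [hegemakoh]
  D Intervocalic Lenition: [hegemakoh] → [hehemakoh]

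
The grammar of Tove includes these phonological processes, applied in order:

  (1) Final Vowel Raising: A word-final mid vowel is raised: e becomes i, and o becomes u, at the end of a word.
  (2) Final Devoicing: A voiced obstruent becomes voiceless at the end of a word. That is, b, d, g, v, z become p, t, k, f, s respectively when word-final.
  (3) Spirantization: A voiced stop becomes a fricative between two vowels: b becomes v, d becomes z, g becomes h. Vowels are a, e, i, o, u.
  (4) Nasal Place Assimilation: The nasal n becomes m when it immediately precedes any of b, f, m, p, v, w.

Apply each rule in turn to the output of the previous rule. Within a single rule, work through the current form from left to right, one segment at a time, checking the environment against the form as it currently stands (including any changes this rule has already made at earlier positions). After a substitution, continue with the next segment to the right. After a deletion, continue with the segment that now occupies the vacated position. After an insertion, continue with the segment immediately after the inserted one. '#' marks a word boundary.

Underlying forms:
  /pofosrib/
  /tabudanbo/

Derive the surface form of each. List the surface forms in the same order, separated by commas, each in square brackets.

[pofosrip], [tavuzambu]

/pofosrib/:
  (1) Final Vowel Raising: no change — [pofosrib]
  (2) Final Devoicing: [pofosrib] → [pofosrip]
  (3) Spirantization: no change — [pofosrip]
  (4) Nasal Place Assimilation: no change — [pofosrip]
/tabudanbo/:
  (1) Final Vowel Raising: [tabudanbo] → [tabudanbu]
  (2) Final Devoicing: no change — [tabudanbu]
  (3) Spirantization: [tabudanbu] → [tavuzanbu]
  (4) Nasal Place Assimilation: [tavuzanbu] → [tavuzambu]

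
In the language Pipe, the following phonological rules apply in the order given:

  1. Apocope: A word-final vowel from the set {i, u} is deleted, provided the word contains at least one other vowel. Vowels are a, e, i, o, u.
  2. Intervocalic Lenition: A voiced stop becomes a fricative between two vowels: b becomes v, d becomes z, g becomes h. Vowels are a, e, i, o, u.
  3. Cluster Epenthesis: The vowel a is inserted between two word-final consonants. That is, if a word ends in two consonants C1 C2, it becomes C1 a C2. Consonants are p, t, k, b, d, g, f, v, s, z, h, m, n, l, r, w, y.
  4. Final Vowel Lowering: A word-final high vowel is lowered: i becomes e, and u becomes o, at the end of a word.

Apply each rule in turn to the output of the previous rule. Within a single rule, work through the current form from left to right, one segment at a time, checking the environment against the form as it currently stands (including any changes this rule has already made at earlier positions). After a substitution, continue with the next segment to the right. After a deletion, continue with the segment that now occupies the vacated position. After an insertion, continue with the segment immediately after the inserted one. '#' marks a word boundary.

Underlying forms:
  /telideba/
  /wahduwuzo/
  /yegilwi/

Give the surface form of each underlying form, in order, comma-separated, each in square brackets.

[telizeva], [wahduwuzo], [yehilaw]

/telideba/:
  1 Apocope: no change — [telideba]
  2 Intervocalic Lenition: [telideba] → [telizeva]
  3 Cluster Epenthesis: no change — [telizeva]
  4 Final Vowel Lowering: no change — [telizeva]
/wahduwuzo/:
  1 Apocope: no change — [wahduwuzo]
  2 Intervocalic Lenition: no change — [wahduwuzo]
  3 Cluster Epenthesis: no change — [wahduwuzo]
  4 Final Vowel Lowering: no change — [wahduwuzo]
/yegilwi/:
  1 Apocope: [yegilwi] → [yegilw]
  2 Intervocalic Lenition: [yegilw] → [yehilw]
  3 Cluster Epenthesis: [yehilw] → [yehilaw]
  4 Final Vowel Lowering: no change — [yehilaw]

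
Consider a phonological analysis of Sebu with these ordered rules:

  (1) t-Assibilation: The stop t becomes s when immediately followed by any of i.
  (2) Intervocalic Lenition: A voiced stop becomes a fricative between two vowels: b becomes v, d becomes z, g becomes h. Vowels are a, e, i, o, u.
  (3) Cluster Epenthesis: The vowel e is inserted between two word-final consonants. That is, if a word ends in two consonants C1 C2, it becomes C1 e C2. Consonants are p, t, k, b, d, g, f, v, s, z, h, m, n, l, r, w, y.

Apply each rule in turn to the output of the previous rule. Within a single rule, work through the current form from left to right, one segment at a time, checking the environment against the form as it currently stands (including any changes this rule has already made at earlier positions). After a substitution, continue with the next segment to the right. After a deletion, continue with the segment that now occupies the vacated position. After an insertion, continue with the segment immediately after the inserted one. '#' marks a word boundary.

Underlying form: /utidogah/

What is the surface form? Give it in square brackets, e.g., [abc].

(1) t-Assibilation: [utidogah] → [usidogah]
(2) Intervocalic Lenition: [usidogah] → [usizohah]
(3) Cluster Epenthesis: no change — [usizohah]

[usizohah]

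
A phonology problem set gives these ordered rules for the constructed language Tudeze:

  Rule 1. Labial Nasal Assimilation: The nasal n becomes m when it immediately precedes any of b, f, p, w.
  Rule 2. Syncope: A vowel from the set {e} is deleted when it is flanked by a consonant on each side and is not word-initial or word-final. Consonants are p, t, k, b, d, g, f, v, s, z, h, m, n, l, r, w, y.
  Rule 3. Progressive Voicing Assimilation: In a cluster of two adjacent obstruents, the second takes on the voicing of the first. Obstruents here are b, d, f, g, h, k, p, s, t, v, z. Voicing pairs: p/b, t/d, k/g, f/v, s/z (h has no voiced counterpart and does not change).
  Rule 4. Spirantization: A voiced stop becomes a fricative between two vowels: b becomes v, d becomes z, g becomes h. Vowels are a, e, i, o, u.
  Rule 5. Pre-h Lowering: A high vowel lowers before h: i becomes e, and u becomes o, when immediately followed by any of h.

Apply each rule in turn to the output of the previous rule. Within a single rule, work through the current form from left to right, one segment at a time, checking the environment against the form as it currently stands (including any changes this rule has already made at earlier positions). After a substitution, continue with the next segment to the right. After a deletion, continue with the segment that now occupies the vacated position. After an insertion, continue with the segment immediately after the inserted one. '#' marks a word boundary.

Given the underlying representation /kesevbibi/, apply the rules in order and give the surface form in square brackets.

Rule 1 Labial Nasal Assimilation: no change — [kesevbibi]
Rule 2 Syncope: [kesevbibi] → [ksvbibi]
Rule 3 Progressive Voicing Assimilation: [ksvbibi] → [ksfpibi]
Rule 4 Spirantization: [ksfpibi] → [ksfpivi]
Rule 5 Pre-h Lowering: no change — [ksfpivi]

[ksfpivi]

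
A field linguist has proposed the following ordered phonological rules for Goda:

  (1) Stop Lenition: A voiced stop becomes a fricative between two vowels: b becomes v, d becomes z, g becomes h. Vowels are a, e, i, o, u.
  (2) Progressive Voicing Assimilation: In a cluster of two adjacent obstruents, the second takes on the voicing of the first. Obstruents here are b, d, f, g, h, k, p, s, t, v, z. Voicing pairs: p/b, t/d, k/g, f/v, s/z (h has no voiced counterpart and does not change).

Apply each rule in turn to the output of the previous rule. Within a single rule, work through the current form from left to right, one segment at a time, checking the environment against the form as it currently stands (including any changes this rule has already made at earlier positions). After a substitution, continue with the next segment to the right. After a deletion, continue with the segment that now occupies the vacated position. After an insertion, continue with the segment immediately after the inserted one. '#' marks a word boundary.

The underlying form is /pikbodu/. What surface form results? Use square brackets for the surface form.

[pikpozu]

(1) Stop Lenition: [pikbodu] → [pikbozu]
(2) Progressive Voicing Assimilation: [pikbozu] → [pikpozu]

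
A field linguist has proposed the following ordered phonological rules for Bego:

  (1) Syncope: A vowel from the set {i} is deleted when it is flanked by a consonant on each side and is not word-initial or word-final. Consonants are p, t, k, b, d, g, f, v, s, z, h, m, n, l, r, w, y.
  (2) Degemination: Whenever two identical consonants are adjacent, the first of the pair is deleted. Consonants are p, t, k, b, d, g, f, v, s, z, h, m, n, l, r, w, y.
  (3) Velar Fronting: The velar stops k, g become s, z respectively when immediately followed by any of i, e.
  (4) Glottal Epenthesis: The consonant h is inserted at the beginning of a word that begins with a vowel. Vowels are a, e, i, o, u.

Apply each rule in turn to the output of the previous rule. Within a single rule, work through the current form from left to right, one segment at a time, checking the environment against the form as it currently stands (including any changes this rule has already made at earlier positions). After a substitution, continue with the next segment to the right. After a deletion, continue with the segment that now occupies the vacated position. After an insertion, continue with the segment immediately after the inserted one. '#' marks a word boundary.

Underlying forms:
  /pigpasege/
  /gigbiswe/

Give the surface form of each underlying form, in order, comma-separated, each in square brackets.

[pgpaseze], [gbswe]

/pigpasege/:
  (1) Syncope: [pigpasege] → [pgpasege]
  (2) Degemination: no change — [pgpasege]
  (3) Velar Fronting: [pgpasege] → [pgpaseze]
  (4) Glottal Epenthesis: no change — [pgpaseze]
/gigbiswe/:
  (1) Syncope: [gigbiswe] → [ggbswe]
  (2) Degemination: [ggbswe] → [gbswe]
  (3) Velar Fronting: no change — [gbswe]
  (4) Glottal Epenthesis: no change — [gbswe]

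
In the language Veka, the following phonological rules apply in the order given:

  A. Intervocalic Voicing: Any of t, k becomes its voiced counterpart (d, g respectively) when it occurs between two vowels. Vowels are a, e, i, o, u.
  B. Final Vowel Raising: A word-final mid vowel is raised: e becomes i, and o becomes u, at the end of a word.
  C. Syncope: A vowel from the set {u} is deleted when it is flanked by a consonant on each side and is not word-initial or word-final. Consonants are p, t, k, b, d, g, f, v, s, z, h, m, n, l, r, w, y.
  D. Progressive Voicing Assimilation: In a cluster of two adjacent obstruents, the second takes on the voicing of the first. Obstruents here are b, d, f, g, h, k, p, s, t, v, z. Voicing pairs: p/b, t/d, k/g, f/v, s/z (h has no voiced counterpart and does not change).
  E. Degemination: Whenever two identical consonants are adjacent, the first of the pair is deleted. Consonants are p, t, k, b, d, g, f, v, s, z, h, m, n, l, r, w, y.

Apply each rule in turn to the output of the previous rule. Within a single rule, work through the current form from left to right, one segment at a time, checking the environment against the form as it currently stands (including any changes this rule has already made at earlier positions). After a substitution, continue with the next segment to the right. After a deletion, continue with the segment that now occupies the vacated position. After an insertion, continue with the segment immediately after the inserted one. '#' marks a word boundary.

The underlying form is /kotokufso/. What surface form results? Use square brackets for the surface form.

[kodogvzu]

A Intervocalic Voicing: [kotokufso] → [kodogufso]
B Final Vowel Raising: [kodogufso] → [kodogufsu]
C Syncope: [kodogufsu] → [kodogfsu]
D Progressive Voicing Assimilation: [kodogfsu] → [kodogvzu]
E Degemination: no change — [kodogvzu]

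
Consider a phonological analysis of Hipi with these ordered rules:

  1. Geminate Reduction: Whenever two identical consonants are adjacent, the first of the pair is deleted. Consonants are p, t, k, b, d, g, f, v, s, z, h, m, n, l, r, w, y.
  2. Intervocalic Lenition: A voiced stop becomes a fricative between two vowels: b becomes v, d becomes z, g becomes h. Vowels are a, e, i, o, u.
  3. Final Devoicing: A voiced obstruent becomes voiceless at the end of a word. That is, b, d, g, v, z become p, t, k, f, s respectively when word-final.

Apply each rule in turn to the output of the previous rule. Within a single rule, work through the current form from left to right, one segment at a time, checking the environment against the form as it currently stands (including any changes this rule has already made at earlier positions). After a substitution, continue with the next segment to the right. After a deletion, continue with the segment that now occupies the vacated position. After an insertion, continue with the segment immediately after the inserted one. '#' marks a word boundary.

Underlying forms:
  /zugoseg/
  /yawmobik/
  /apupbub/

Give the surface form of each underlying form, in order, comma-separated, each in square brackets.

[zuhosek], [yawmovik], [apupbup]

/zugoseg/:
  1 Geminate Reduction: no change — [zugoseg]
  2 Intervocalic Lenition: [zugoseg] → [zuhoseg]
  3 Final Devoicing: [zuhoseg] → [zuhosek]
/yawmobik/:
  1 Geminate Reduction: no change — [yawmobik]
  2 Intervocalic Lenition: [yawmobik] → [yawmovik]
  3 Final Devoicing: no change — [yawmovik]
/apupbub/:
  1 Geminate Reduction: no change — [apupbub]
  2 Intervocalic Lenition: no change — [apupbub]
  3 Final Devoicing: [apupbub] → [apupbup]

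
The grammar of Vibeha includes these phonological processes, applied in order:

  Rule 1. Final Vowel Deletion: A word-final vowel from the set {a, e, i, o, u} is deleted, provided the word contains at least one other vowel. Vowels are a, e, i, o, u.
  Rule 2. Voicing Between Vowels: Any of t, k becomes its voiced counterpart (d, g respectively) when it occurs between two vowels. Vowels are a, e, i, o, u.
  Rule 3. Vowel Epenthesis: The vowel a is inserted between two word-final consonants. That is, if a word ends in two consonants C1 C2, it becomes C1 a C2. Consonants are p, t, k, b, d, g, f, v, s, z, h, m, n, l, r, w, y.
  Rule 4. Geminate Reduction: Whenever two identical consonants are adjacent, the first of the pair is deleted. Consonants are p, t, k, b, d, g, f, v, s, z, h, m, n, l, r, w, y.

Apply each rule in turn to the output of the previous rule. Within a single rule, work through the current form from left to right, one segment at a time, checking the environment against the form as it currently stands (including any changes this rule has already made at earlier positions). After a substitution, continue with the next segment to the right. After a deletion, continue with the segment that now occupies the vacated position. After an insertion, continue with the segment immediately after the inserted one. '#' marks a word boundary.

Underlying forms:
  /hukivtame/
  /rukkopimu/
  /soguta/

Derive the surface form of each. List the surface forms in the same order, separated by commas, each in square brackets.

/hukivtame/:
  Rule 1 Final Vowel Deletion: [hukivtame] → [hukivtam]
  Rule 2 Voicing Between Vowels: [hukivtam] → [hugivtam]
  Rule 3 Vowel Epenthesis: no change — [hugivtam]
  Rule 4 Geminate Reduction: no change — [hugivtam]
/rukkopimu/:
  Rule 1 Final Vowel Deletion: [rukkopimu] → [rukkopim]
  Rule 2 Voicing Between Vowels: no change — [rukkopim]
  Rule 3 Vowel Epenthesis: no change — [rukkopim]
  Rule 4 Geminate Reduction: [rukkopim] → [rukopim]
/soguta/:
  Rule 1 Final Vowel Deletion: [soguta] → [sogut]
  Rule 2 Voicing Between Vowels: no change — [sogut]
  Rule 3 Vowel Epenthesis: no change — [sogut]
  Rule 4 Geminate Reduction: no change — [sogut]

[hugivtam], [rukopim], [sogut]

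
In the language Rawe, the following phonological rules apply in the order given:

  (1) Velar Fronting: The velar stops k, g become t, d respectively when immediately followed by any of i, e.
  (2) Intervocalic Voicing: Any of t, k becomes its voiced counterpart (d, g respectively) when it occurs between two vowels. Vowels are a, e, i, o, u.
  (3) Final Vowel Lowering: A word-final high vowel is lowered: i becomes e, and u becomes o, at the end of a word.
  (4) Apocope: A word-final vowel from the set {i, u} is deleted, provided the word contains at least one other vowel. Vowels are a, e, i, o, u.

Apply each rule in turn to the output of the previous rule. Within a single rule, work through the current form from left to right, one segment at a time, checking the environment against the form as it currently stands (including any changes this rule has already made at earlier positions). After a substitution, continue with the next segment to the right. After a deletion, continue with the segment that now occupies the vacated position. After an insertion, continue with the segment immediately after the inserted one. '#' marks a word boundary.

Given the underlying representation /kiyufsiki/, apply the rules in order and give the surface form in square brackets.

[tiyufside]

(1) Velar Fronting: [kiyufsiki] → [tiyufsiti]
(2) Intervocalic Voicing: [tiyufsiti] → [tiyufsidi]
(3) Final Vowel Lowering: [tiyufsidi] → [tiyufside]
(4) Apocope: no change — [tiyufside]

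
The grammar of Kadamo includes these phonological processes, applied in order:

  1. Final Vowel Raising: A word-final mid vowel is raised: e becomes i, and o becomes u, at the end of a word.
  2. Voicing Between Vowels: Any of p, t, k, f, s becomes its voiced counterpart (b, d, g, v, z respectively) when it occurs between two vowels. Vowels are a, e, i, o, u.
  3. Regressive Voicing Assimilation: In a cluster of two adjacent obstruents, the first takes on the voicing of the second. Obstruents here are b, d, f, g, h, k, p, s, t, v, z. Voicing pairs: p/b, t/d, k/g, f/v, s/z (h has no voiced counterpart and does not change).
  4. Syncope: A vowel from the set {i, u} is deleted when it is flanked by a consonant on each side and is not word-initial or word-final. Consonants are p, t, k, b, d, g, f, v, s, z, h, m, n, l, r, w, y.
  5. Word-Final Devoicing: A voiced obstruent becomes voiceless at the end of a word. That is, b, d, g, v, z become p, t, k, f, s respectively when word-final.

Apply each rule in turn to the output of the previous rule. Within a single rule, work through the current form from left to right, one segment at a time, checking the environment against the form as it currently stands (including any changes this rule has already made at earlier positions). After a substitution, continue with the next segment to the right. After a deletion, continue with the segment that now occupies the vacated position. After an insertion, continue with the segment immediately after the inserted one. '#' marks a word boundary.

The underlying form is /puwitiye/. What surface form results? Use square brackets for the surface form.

[pwdyi]

1 Final Vowel Raising: [puwitiye] → [puwitiyi]
2 Voicing Between Vowels: [puwitiyi] → [puwidiyi]
3 Regressive Voicing Assimilation: no change — [puwidiyi]
4 Syncope: [puwidiyi] → [pwdyi]
5 Word-Final Devoicing: no change — [pwdyi]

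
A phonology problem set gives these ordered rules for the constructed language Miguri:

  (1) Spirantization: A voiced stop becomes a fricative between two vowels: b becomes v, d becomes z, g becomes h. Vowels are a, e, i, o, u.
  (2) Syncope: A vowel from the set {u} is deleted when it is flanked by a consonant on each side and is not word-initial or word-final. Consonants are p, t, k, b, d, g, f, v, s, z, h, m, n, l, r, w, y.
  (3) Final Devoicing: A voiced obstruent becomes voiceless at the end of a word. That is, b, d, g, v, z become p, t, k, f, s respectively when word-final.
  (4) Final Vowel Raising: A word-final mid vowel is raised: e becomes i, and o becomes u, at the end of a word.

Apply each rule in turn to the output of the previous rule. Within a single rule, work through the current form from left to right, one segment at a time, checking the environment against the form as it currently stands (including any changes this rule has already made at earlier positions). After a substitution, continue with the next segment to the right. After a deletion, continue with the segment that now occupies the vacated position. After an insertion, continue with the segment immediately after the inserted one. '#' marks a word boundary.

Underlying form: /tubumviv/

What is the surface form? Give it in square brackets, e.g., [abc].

(1) Spirantization: [tubumviv] → [tuvumviv]
(2) Syncope: [tuvumviv] → [tvmviv]
(3) Final Devoicing: [tvmviv] → [tvmvif]
(4) Final Vowel Raising: no change — [tvmvif]

[tvmvif]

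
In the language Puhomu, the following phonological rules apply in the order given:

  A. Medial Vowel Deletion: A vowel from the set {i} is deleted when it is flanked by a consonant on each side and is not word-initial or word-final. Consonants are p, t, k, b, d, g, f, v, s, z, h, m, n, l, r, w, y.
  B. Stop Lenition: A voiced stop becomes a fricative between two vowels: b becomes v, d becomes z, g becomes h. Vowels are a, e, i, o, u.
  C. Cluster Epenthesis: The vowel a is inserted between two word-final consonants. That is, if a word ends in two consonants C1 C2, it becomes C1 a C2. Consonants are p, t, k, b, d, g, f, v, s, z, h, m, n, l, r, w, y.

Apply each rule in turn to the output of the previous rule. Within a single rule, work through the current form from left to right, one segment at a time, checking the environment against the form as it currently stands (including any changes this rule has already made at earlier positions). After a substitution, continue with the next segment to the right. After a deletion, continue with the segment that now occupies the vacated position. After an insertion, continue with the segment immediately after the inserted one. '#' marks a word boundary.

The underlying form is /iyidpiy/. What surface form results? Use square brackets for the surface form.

[iydpay]

A Medial Vowel Deletion: [iyidpiy] → [iydpy]
B Stop Lenition: no change — [iydpy]
C Cluster Epenthesis: [iydpy] → [iydpay]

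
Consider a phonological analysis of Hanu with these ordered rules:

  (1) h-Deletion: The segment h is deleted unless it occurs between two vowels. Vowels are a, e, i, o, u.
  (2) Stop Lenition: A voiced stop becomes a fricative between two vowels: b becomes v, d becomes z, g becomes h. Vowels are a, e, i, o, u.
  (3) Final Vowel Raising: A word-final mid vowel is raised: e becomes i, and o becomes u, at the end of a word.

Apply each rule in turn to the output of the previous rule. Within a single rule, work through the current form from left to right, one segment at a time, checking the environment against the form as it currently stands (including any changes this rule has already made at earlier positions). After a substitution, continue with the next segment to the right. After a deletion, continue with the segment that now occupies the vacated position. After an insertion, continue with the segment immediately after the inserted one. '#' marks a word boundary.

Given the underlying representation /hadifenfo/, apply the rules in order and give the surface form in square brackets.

(1) h-Deletion: [hadifenfo] → [adifenfo]
(2) Stop Lenition: [adifenfo] → [azifenfo]
(3) Final Vowel Raising: [azifenfo] → [azifenfu]

[azifenfu]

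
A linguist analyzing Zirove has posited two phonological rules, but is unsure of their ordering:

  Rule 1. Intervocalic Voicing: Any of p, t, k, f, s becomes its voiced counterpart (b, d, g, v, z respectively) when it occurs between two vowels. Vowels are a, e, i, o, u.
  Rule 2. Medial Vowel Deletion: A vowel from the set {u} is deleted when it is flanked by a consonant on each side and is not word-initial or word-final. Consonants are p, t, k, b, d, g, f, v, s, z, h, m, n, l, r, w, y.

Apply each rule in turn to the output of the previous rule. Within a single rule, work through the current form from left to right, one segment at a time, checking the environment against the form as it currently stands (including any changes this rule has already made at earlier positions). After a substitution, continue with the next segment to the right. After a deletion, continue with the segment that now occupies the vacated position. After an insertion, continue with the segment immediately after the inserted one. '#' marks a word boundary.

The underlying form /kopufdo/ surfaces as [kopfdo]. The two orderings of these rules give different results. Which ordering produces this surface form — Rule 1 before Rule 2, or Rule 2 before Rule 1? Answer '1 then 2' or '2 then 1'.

2 then 1

Order 1 then 2:
  1 Intervocalic Voicing: [kopufdo] → [kobufdo]
  2 Medial Vowel Deletion: [kobufdo] → [kobfdo]
  result: [kobfdo]
Order 2 then 1:
  2 Medial Vowel Deletion: [kopufdo] → [kopfdo]
  1 Intervocalic Voicing: no change — [kopfdo]
  result: [kopfdo]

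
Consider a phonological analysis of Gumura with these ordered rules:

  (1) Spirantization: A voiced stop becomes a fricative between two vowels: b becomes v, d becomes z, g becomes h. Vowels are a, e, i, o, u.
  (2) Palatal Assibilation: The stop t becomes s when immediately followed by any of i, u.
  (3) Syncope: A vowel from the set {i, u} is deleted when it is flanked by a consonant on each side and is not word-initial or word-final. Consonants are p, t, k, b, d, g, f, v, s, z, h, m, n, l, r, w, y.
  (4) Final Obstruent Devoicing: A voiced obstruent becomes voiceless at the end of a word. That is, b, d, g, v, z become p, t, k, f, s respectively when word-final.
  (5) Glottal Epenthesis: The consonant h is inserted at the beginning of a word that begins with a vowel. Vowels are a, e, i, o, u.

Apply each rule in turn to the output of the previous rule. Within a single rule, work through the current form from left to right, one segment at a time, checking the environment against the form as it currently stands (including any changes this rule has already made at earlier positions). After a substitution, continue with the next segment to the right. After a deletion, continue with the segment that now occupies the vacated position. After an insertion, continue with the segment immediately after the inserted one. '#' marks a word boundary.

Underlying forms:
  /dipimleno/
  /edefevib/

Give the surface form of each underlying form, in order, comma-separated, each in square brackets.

/dipimleno/:
  (1) Spirantization: no change — [dipimleno]
  (2) Palatal Assibilation: no change — [dipimleno]
  (3) Syncope: [dipimleno] → [dpmleno]
  (4) Final Obstruent Devoicing: no change — [dpmleno]
  (5) Glottal Epenthesis: no change — [dpmleno]
/edefevib/:
  (1) Spirantization: [edefevib] → [ezefevib]
  (2) Palatal Assibilation: no change — [ezefevib]
  (3) Syncope: [ezefevib] → [ezefevb]
  (4) Final Obstruent Devoicing: [ezefevb] → [ezefevp]
  (5) Glottal Epenthesis: [ezefevp] → [hezefevp]

[dpmleno], [hezefevp]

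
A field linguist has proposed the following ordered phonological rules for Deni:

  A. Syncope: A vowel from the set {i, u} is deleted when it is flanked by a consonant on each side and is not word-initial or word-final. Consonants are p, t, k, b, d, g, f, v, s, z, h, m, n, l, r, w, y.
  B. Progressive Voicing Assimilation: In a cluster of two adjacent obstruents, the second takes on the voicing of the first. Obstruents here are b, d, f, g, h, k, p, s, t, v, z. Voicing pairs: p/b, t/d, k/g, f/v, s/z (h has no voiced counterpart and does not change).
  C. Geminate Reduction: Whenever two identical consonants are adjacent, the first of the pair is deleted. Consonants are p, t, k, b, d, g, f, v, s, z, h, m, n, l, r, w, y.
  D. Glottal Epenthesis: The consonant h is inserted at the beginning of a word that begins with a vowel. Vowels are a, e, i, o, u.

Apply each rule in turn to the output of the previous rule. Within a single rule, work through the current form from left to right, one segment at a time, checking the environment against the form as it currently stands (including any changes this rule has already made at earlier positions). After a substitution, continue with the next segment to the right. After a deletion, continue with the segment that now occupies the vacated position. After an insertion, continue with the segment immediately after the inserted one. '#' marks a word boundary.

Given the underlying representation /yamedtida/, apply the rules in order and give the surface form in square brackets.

[yameda]

A Syncope: [yamedtida] → [yamedtda]
B Progressive Voicing Assimilation: [yamedtda] → [yameddda]
C Geminate Reduction: [yameddda] → [yameda]
D Glottal Epenthesis: no change — [yameda]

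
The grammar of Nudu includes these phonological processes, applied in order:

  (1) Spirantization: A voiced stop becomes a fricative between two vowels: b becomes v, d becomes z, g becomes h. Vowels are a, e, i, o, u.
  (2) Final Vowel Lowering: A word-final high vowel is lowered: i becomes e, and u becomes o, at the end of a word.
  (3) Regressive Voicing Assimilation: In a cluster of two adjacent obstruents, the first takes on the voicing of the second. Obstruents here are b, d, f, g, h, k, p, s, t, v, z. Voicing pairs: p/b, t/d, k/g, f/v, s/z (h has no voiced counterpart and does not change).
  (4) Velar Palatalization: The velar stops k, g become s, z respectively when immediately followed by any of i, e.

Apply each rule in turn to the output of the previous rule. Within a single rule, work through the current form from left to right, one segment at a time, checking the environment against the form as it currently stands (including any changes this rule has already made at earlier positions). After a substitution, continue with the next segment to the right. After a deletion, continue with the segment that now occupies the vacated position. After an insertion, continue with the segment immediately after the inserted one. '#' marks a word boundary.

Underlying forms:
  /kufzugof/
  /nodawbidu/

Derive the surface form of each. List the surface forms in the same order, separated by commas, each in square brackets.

[kuvzuhof], [nozawbizo]

/kufzugof/:
  (1) Spirantization: [kufzugof] → [kufzuhof]
  (2) Final Vowel Lowering: no change — [kufzuhof]
  (3) Regressive Voicing Assimilation: [kufzuhof] → [kuvzuhof]
  (4) Velar Palatalization: no change — [kuvzuhof]
/nodawbidu/:
  (1) Spirantization: [nodawbidu] → [nozawbizu]
  (2) Final Vowel Lowering: [nozawbizu] → [nozawbizo]
  (3) Regressive Voicing Assimilation: no change — [nozawbizo]
  (4) Velar Palatalization: no change — [nozawbizo]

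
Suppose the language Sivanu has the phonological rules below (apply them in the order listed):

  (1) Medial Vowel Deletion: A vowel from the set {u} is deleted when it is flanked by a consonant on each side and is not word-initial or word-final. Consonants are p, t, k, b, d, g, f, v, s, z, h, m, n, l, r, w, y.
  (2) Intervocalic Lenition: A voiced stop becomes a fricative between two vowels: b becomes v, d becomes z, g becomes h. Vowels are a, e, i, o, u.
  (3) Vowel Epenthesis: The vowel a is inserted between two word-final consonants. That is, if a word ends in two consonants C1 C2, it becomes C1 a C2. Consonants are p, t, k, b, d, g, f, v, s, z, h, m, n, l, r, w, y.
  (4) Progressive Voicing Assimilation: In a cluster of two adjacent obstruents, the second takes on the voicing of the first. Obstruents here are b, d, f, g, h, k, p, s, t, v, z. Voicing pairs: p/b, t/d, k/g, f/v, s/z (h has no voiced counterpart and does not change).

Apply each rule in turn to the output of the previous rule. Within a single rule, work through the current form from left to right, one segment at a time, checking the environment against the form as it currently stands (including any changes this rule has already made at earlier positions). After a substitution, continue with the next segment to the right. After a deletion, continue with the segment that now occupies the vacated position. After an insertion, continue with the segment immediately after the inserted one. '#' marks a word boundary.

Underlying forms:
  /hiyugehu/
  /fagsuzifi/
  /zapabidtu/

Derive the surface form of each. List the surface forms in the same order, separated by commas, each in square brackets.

/hiyugehu/:
  (1) Medial Vowel Deletion: [hiyugehu] → [hiygehu]
  (2) Intervocalic Lenition: no change — [hiygehu]
  (3) Vowel Epenthesis: no change — [hiygehu]
  (4) Progressive Voicing Assimilation: no change — [hiygehu]
/fagsuzifi/:
  (1) Medial Vowel Deletion: [fagsuzifi] → [fagszifi]
  (2) Intervocalic Lenition: no change — [fagszifi]
  (3) Vowel Epenthesis: no change — [fagszifi]
  (4) Progressive Voicing Assimilation: [fagszifi] → [fagzzifi]
/zapabidtu/:
  (1) Medial Vowel Deletion: no change — [zapabidtu]
  (2) Intervocalic Lenition: [zapabidtu] → [zapavidtu]
  (3) Vowel Epenthesis: no change — [zapavidtu]
  (4) Progressive Voicing Assimilation: [zapavidtu] → [zapaviddu]

[hiygehu], [fagzzifi], [zapaviddu]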